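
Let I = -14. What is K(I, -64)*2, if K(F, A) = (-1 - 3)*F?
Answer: 112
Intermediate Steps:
K(F, A) = -4*F
K(I, -64)*2 = -4*(-14)*2 = 56*2 = 112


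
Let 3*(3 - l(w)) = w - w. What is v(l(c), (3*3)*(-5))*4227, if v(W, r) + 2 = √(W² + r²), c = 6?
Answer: -8454 + 12681*√226 ≈ 1.8218e+5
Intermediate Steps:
l(w) = 3 (l(w) = 3 - (w - w)/3 = 3 - ⅓*0 = 3 + 0 = 3)
v(W, r) = -2 + √(W² + r²)
v(l(c), (3*3)*(-5))*4227 = (-2 + √(3² + ((3*3)*(-5))²))*4227 = (-2 + √(9 + (9*(-5))²))*4227 = (-2 + √(9 + (-45)²))*4227 = (-2 + √(9 + 2025))*4227 = (-2 + √2034)*4227 = (-2 + 3*√226)*4227 = -8454 + 12681*√226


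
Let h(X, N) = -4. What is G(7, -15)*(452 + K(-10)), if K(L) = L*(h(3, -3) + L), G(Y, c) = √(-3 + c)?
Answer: 1776*I*√2 ≈ 2511.6*I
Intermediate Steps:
K(L) = L*(-4 + L)
G(7, -15)*(452 + K(-10)) = √(-3 - 15)*(452 - 10*(-4 - 10)) = √(-18)*(452 - 10*(-14)) = (3*I*√2)*(452 + 140) = (3*I*√2)*592 = 1776*I*√2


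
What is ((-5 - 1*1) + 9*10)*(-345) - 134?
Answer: -29114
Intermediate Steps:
((-5 - 1*1) + 9*10)*(-345) - 134 = ((-5 - 1) + 90)*(-345) - 134 = (-6 + 90)*(-345) - 134 = 84*(-345) - 134 = -28980 - 134 = -29114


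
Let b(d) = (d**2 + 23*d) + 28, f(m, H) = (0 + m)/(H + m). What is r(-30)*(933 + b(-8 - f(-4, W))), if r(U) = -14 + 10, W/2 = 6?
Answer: -3379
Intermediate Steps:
W = 12 (W = 2*6 = 12)
f(m, H) = m/(H + m)
r(U) = -4
b(d) = 28 + d**2 + 23*d
r(-30)*(933 + b(-8 - f(-4, W))) = -4*(933 + (28 + (-8 - (-4)/(12 - 4))**2 + 23*(-8 - (-4)/(12 - 4)))) = -4*(933 + (28 + (-8 - (-4)/8)**2 + 23*(-8 - (-4)/8))) = -4*(933 + (28 + (-8 - 1*(-1/2))**2 + 23*(-8 - 1*(-1/2)))) = -4*(933 + (28 + (-8 + 1/2)**2 + 23*(-8 + 1/2))) = -4*(933 + (28 + (-15/2)**2 + 23*(-15/2))) = -4*(933 + (28 + 225/4 - 345/2)) = -4*(933 - 353/4) = -4*3379/4 = -3379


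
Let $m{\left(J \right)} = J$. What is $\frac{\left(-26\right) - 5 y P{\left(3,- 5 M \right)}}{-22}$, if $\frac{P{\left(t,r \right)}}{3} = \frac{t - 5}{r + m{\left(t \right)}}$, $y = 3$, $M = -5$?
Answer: $\frac{585}{154} \approx 3.7987$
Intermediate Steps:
$P{\left(t,r \right)} = \frac{3 \left(-5 + t\right)}{r + t}$ ($P{\left(t,r \right)} = 3 \frac{t - 5}{r + t} = 3 \frac{-5 + t}{r + t} = \frac{3 \left(-5 + t\right)}{r + t}$)
$\frac{\left(-26\right) - 5 y P{\left(3,- 5 M \right)}}{-22} = \frac{\left(-26\right) \left(-5\right) 3 \frac{3 \left(-5 + 3\right)}{\left(-5\right) \left(-5\right) + 3}}{-22} = - 26 \left(- 15 \cdot 3 \frac{1}{25 + 3} \left(-2\right)\right) \left(- \frac{1}{22}\right) = - 26 \left(- 15 \cdot 3 \cdot \frac{1}{28} \left(-2\right)\right) \left(- \frac{1}{22}\right) = - 26 \left(\left(-15\right) \left(- \frac{3}{14}\right)\right) \left(- \frac{1}{22}\right) = \left(-26\right) \frac{45}{14} \left(- \frac{1}{22}\right) = \left(- \frac{585}{7}\right) \left(- \frac{1}{22}\right) = \frac{585}{154}$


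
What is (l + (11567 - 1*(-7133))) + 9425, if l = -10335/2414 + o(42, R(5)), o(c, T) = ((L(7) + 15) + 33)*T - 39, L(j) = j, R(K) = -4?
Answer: 67258189/2414 ≈ 27862.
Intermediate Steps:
o(c, T) = -39 + 55*T (o(c, T) = ((7 + 15) + 33)*T - 39 = (22 + 33)*T - 39 = 55*T - 39 = -39 + 55*T)
l = -635561/2414 (l = -10335/2414 + (-39 + 55*(-4)) = -10335*1/2414 + (-39 - 220) = -10335/2414 - 259 = -635561/2414 ≈ -263.28)
(l + (11567 - 1*(-7133))) + 9425 = (-635561/2414 + (11567 - 1*(-7133))) + 9425 = (-635561/2414 + (11567 + 7133)) + 9425 = (-635561/2414 + 18700) + 9425 = 44506239/2414 + 9425 = 67258189/2414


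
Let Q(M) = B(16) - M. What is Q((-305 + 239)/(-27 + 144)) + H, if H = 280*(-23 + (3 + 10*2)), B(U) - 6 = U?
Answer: 880/39 ≈ 22.564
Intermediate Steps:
B(U) = 6 + U
H = 0 (H = 280*(-23 + (3 + 20)) = 280*(-23 + 23) = 280*0 = 0)
Q(M) = 22 - M (Q(M) = (6 + 16) - M = 22 - M)
Q((-305 + 239)/(-27 + 144)) + H = (22 - (-305 + 239)/(-27 + 144)) + 0 = (22 - (-66)/117) + 0 = (22 - 1*(-22/39)) + 0 = (22 + 22/39) + 0 = 880/39 + 0 = 880/39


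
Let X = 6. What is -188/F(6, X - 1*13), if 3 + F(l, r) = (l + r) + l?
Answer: -94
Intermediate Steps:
F(l, r) = -3 + r + 2*l (F(l, r) = -3 + ((l + r) + l) = -3 + (r + 2*l) = -3 + r + 2*l)
-188/F(6, X - 1*13) = -188/(-3 + (6 - 1*13) + 2*6) = -188/(-3 + (6 - 13) + 12) = -188/(-3 - 7 + 12) = -188/2 = -188*½ = -94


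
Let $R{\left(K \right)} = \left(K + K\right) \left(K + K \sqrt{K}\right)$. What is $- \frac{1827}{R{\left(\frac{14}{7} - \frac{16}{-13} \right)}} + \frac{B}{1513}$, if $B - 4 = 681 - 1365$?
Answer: $\frac{193293}{4984} - \frac{169 \sqrt{546}}{56} \approx -31.734$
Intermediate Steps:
$R{\left(K \right)} = 2 K \left(K + K^{\frac{3}{2}}\right)$
$B = -680$ ($B = 4 + \left(681 - 1365\right) = 4 - 684 = -680$)
$- \frac{1827}{R{\left(\frac{14}{7} - \frac{16}{-13} \right)}} + \frac{B}{1513} = - \frac{1827}{2 \left(\frac{14}{7} - \frac{16}{-13}\right)^{2} + 2 \left(\frac{14}{7} - \frac{16}{-13}\right)^{\frac{5}{2}}} - \frac{680}{1513} = - \frac{1827}{2 \left(14 \cdot \frac{1}{7} - - \frac{16}{13}\right)^{2} + 2 \left(14 \cdot \frac{1}{7} - - \frac{16}{13}\right)^{\frac{5}{2}}} - \frac{40}{89} = - \frac{1827}{2 \left(2 + \frac{16}{13}\right)^{2} + 2 \left(2 + \frac{16}{13}\right)^{\frac{5}{2}}} - \frac{40}{89} = - \frac{1827}{2 \left(\frac{42}{13}\right)^{2} + 2 \left(\frac{42}{13}\right)^{\frac{5}{2}}} - \frac{40}{89} = - \frac{1827}{2 \cdot \frac{1764}{169} + 2 \frac{1764 \sqrt{546}}{2197}} - \frac{40}{89} = - \frac{1827}{\frac{3528}{169} + \frac{3528 \sqrt{546}}{2197}} - \frac{40}{89} = - \frac{40}{89} - \frac{1827}{\frac{3528}{169} + \frac{3528 \sqrt{546}}{2197}}$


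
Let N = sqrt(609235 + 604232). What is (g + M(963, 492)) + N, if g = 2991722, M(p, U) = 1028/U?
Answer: 367982063/123 + sqrt(1213467) ≈ 2.9928e+6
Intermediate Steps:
N = sqrt(1213467) ≈ 1101.6
(g + M(963, 492)) + N = (2991722 + 1028/492) + sqrt(1213467) = (2991722 + 1028*(1/492)) + sqrt(1213467) = (2991722 + 257/123) + sqrt(1213467) = 367982063/123 + sqrt(1213467)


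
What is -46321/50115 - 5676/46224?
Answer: -67377629/64347660 ≈ -1.0471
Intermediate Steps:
-46321/50115 - 5676/46224 = -46321*1/50115 - 5676*1/46224 = -46321/50115 - 473/3852 = -67377629/64347660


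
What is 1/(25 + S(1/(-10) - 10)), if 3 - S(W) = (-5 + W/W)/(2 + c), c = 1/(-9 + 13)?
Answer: 9/268 ≈ 0.033582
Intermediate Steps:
c = ¼ (c = 1/4 = ¼ ≈ 0.25000)
S(W) = 43/9 (S(W) = 3 - (-5 + W/W)/(2 + ¼) = 3 - (-5 + 1)/9/4 = 3 - (-4)*4/9 = 3 - 1*(-16/9) = 3 + 16/9 = 43/9)
1/(25 + S(1/(-10) - 10)) = 1/(25 + 43/9) = 1/(268/9) = 9/268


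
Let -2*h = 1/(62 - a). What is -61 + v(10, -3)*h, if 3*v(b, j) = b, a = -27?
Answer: -16292/267 ≈ -61.019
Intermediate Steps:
v(b, j) = b/3
h = -1/178 (h = -1/(2*(62 - 1*(-27))) = -1/(2*(62 + 27)) = -½/89 = -½*1/89 = -1/178 ≈ -0.0056180)
-61 + v(10, -3)*h = -61 + ((⅓)*10)*(-1/178) = -61 + (10/3)*(-1/178) = -61 - 5/267 = -16292/267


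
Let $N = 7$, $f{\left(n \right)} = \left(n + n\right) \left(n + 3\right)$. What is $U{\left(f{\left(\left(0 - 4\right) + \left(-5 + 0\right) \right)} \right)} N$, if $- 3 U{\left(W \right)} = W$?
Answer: $-252$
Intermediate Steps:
$f{\left(n \right)} = 2 n \left(3 + n\right)$
$U{\left(W \right)} = - \frac{W}{3}$
$U{\left(f{\left(\left(0 - 4\right) + \left(-5 + 0\right) \right)} \right)} N = - \frac{2 \left(\left(0 - 4\right) + \left(-5 + 0\right)\right) \left(3 + \left(\left(0 - 4\right) + \left(-5 + 0\right)\right)\right)}{3} \cdot 7 = - \frac{2 \left(-4 - 5\right) \left(3 - 9\right)}{3} \cdot 7 = - \frac{2 \left(-9\right) \left(3 - 9\right)}{3} \cdot 7 = - \frac{2 \left(-9\right) \left(-6\right)}{3} \cdot 7 = \left(- \frac{1}{3}\right) 108 \cdot 7 = \left(-36\right) 7 = -252$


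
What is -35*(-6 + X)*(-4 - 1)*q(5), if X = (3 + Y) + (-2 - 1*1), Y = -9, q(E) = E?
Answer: -13125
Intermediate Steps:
X = -9 (X = (3 - 9) + (-2 - 1*1) = -6 + (-2 - 1) = -6 - 3 = -9)
-35*(-6 + X)*(-4 - 1)*q(5) = -35*(-6 - 9)*(-4 - 1)*5 = -(-525)*(-5*5) = -(-525)*(-25) = -35*375 = -13125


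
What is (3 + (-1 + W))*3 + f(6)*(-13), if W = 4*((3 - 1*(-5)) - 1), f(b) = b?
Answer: 12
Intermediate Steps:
W = 28 (W = 4*((3 + 5) - 1) = 4*(8 - 1) = 4*7 = 28)
(3 + (-1 + W))*3 + f(6)*(-13) = (3 + (-1 + 28))*3 + 6*(-13) = (3 + 27)*3 - 78 = 30*3 - 78 = 90 - 78 = 12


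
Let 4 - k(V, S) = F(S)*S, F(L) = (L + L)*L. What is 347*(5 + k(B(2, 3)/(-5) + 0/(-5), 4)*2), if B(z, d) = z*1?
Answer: -84321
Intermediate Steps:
F(L) = 2*L**2 (F(L) = (2*L)*L = 2*L**2)
B(z, d) = z
k(V, S) = 4 - 2*S**3 (k(V, S) = 4 - 2*S**2*S = 4 - 2*S**3)
347*(5 + k(B(2, 3)/(-5) + 0/(-5), 4)*2) = 347*(5 + (4 - 2*4**3)*2) = 347*(5 + (4 - 2*64)*2) = 347*(5 + (4 - 128)*2) = 347*(5 - 124*2) = 347*(5 - 248) = 347*(-243) = -84321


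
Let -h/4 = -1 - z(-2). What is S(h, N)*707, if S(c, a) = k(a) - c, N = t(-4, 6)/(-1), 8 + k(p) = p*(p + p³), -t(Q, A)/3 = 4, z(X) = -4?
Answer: 14764988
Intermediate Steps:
t(Q, A) = -12 (t(Q, A) = -3*4 = -12)
k(p) = -8 + p*(p + p³)
h = -12 (h = -4*(-1 - 1*(-4)) = -4*(-1 + 4) = -4*3 = -12)
N = 12 (N = -12/(-1) = -12*(-1) = 12)
S(c, a) = -8 + a² + a⁴ - c (S(c, a) = (-8 + a² + a⁴) - c = -8 + a² + a⁴ - c)
S(h, N)*707 = (-8 + 12² + 12⁴ - 1*(-12))*707 = (-8 + 144 + 20736 + 12)*707 = 20884*707 = 14764988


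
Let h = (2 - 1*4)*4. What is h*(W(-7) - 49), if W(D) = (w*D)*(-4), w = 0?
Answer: 392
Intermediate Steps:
W(D) = 0 (W(D) = (0*D)*(-4) = 0*(-4) = 0)
h = -8 (h = (2 - 4)*4 = -2*4 = -8)
h*(W(-7) - 49) = -8*(0 - 49) = -8*(-49) = 392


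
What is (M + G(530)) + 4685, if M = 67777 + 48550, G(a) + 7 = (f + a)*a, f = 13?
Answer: 408795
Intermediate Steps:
G(a) = -7 + a*(13 + a) (G(a) = -7 + (13 + a)*a = -7 + a*(13 + a))
M = 116327
(M + G(530)) + 4685 = (116327 + (-7 + 530² + 13*530)) + 4685 = (116327 + (-7 + 280900 + 6890)) + 4685 = (116327 + 287783) + 4685 = 404110 + 4685 = 408795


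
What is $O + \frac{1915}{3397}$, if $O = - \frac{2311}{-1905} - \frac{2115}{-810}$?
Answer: $\frac{170374717}{38827710} \approx 4.388$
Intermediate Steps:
$O = \frac{43711}{11430}$ ($O = \left(-2311\right) \left(- \frac{1}{1905}\right) - - \frac{47}{18} = \frac{2311}{1905} + \frac{47}{18} = \frac{43711}{11430} \approx 3.8242$)
$O + \frac{1915}{3397} = \frac{43711}{11430} + \frac{1915}{3397} = \frac{170374717}{38827710}$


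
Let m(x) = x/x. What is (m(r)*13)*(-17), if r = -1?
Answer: -221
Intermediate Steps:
m(x) = 1
(m(r)*13)*(-17) = (1*13)*(-17) = 13*(-17) = -221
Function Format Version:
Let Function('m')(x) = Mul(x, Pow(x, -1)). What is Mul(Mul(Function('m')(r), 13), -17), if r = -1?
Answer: -221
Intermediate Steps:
Function('m')(x) = 1
Mul(Mul(Function('m')(r), 13), -17) = Mul(Mul(1, 13), -17) = Mul(13, -17) = -221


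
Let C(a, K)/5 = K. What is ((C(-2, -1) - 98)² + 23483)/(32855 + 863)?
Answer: 17046/16859 ≈ 1.0111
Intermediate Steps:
C(a, K) = 5*K
((C(-2, -1) - 98)² + 23483)/(32855 + 863) = ((5*(-1) - 98)² + 23483)/(32855 + 863) = ((-5 - 98)² + 23483)/33718 = ((-103)² + 23483)*(1/33718) = (10609 + 23483)*(1/33718) = 34092*(1/33718) = 17046/16859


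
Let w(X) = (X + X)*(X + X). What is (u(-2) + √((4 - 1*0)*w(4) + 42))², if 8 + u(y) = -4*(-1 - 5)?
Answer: (16 + √298)² ≈ 1106.4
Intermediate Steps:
w(X) = 4*X² (w(X) = (2*X)*(2*X) = 4*X²)
u(y) = 16 (u(y) = -8 - 4*(-1 - 5) = -8 - 4*(-6) = -8 + 24 = 16)
(u(-2) + √((4 - 1*0)*w(4) + 42))² = (16 + √((4 - 1*0)*(4*4²) + 42))² = (16 + √((4 + 0)*(4*16) + 42))² = (16 + √(4*64 + 42))² = (16 + √(256 + 42))² = (16 + √298)²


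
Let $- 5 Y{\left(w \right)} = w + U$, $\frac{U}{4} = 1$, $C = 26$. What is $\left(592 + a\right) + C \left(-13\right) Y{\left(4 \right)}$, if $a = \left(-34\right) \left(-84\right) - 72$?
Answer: $\frac{19584}{5} \approx 3916.8$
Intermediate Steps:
$a = 2784$ ($a = 2856 - 72 = 2784$)
$U = 4$ ($U = 4 \cdot 1 = 4$)
$Y{\left(w \right)} = - \frac{4}{5} - \frac{w}{5}$ ($Y{\left(w \right)} = - \frac{w + 4}{5} = - \frac{4 + w}{5} = - \frac{4}{5} - \frac{w}{5}$)
$\left(592 + a\right) + C \left(-13\right) Y{\left(4 \right)} = \left(592 + 2784\right) + 26 \left(-13\right) \left(- \frac{4}{5} - \frac{4}{5}\right) = 3376 - 338 \left(- \frac{4}{5} - \frac{4}{5}\right) = 3376 - - \frac{2704}{5} = 3376 + \frac{2704}{5} = \frac{19584}{5}$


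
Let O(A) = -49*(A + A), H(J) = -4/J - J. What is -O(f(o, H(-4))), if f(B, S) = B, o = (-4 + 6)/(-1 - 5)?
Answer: -98/3 ≈ -32.667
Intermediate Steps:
o = -⅓ (o = 2/(-6) = 2*(-⅙) = -⅓ ≈ -0.33333)
H(J) = -J - 4/J
O(A) = -98*A
-O(f(o, H(-4))) = -(-98)*(-1)/3 = -1*98/3 = -98/3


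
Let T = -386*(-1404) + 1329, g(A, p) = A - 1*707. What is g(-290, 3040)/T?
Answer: -997/543273 ≈ -0.0018352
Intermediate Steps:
g(A, p) = -707 + A (g(A, p) = A - 707 = -707 + A)
T = 543273 (T = 541944 + 1329 = 543273)
g(-290, 3040)/T = (-707 - 290)/543273 = -997*1/543273 = -997/543273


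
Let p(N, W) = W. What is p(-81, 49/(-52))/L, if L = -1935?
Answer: 49/100620 ≈ 0.00048698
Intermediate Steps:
p(-81, 49/(-52))/L = (49/(-52))/(-1935) = (49*(-1/52))*(-1/1935) = -49/52*(-1/1935) = 49/100620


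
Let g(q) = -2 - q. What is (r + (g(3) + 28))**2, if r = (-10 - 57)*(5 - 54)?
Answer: 10929636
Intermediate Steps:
r = 3283 (r = -67*(-49) = 3283)
(r + (g(3) + 28))**2 = (3283 + ((-2 - 1*3) + 28))**2 = (3283 + ((-2 - 3) + 28))**2 = (3283 + (-5 + 28))**2 = (3283 + 23)**2 = 3306**2 = 10929636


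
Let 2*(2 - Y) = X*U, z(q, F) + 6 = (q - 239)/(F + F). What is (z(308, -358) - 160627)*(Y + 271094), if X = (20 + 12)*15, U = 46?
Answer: -7477474491158/179 ≈ -4.1774e+10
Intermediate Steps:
z(q, F) = -6 + (-239 + q)/(2*F) (z(q, F) = -6 + (q - 239)/(F + F) = -6 + (-239 + q)/((2*F)) = -6 + (-239 + q)*(1/(2*F)) = -6 + (-239 + q)/(2*F))
X = 480 (X = 32*15 = 480)
Y = -11038 (Y = 2 - 240*46 = 2 - ½*22080 = 2 - 11040 = -11038)
(z(308, -358) - 160627)*(Y + 271094) = ((½)*(-239 + 308 - 12*(-358))/(-358) - 160627)*(-11038 + 271094) = ((½)*(-1/358)*(-239 + 308 + 4296) - 160627)*260056 = ((½)*(-1/358)*4365 - 160627)*260056 = (-4365/716 - 160627)*260056 = -115013297/716*260056 = -7477474491158/179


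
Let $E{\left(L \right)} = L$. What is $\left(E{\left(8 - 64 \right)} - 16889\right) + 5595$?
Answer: $-11350$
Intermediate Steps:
$\left(E{\left(8 - 64 \right)} - 16889\right) + 5595 = \left(\left(8 - 64\right) - 16889\right) + 5595 = \left(-56 - 16889\right) + 5595 = -16945 + 5595 = -11350$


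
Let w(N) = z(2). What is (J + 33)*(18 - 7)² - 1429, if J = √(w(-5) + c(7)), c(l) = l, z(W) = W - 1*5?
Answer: 2806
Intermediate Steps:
z(W) = -5 + W (z(W) = W - 5 = -5 + W)
w(N) = -3 (w(N) = -5 + 2 = -3)
J = 2 (J = √(-3 + 7) = √4 = 2)
(J + 33)*(18 - 7)² - 1429 = (2 + 33)*(18 - 7)² - 1429 = 35*11² - 1429 = 35*121 - 1429 = 4235 - 1429 = 2806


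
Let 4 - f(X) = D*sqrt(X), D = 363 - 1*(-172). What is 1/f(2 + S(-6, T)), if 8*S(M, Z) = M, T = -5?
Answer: -16/1431061 - 1070*sqrt(5)/1431061 ≈ -0.0016831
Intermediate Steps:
S(M, Z) = M/8
D = 535 (D = 363 + 172 = 535)
f(X) = 4 - 535*sqrt(X)
1/f(2 + S(-6, T)) = 1/(4 - 535*sqrt(2 + (1/8)*(-6))) = 1/(4 - 535*sqrt(2 - 3/4)) = 1/(4 - 535*sqrt(5)/2)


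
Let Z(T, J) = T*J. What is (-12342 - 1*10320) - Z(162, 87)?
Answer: -36756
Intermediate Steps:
Z(T, J) = J*T
(-12342 - 1*10320) - Z(162, 87) = (-12342 - 1*10320) - 87*162 = (-12342 - 10320) - 1*14094 = -22662 - 14094 = -36756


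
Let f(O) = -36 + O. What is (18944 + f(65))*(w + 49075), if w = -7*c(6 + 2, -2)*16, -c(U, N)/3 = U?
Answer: 982099399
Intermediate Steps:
c(U, N) = -3*U
w = 2688 (w = -(-21)*(6 + 2)*16 = -(-21)*8*16 = -7*(-24)*16 = 168*16 = 2688)
(18944 + f(65))*(w + 49075) = (18944 + (-36 + 65))*(2688 + 49075) = (18944 + 29)*51763 = 18973*51763 = 982099399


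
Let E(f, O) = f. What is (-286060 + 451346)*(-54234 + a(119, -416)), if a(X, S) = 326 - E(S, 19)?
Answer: -8841478712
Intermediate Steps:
a(X, S) = 326 - S
(-286060 + 451346)*(-54234 + a(119, -416)) = (-286060 + 451346)*(-54234 + (326 - 1*(-416))) = 165286*(-54234 + (326 + 416)) = 165286*(-54234 + 742) = 165286*(-53492) = -8841478712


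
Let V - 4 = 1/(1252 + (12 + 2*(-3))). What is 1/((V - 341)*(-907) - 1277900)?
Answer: -1258/1223080085 ≈ -1.0286e-6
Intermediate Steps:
V = 5033/1258 (V = 4 + 1/(1252 + (12 + 2*(-3))) = 4 + 1/(1252 + (12 - 6)) = 4 + 1/(1252 + 6) = 4 + 1/1258 = 5033/1258 ≈ 4.0008)
1/((V - 341)*(-907) - 1277900) = 1/((5033/1258 - 341)*(-907) - 1277900) = 1/(-423945/1258*(-907) - 1277900) = 1/(384518115/1258 - 1277900) = 1/(-1223080085/1258) = -1258/1223080085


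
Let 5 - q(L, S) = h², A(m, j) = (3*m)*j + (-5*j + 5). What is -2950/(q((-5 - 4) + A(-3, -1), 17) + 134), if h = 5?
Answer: -1475/57 ≈ -25.877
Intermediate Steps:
A(m, j) = 5 - 5*j + 3*j*m (A(m, j) = 3*j*m + (5 - 5*j) = 5 - 5*j + 3*j*m)
q(L, S) = -20 (q(L, S) = 5 - 1*5² = 5 - 1*25 = 5 - 25 = -20)
-2950/(q((-5 - 4) + A(-3, -1), 17) + 134) = -2950/(-20 + 134) = -2950/114 = (1/114)*(-2950) = -1475/57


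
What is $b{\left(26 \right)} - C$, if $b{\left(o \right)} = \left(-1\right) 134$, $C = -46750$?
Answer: $46616$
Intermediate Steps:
$b{\left(o \right)} = -134$
$b{\left(26 \right)} - C = -134 - -46750 = -134 + 46750 = 46616$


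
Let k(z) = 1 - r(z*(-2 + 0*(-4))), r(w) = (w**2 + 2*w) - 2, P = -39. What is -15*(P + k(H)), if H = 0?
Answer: 540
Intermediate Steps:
r(w) = -2 + w**2 + 2*w
k(z) = 3 - 4*z**2 + 4*z (k(z) = 1 - (-2 + (z*(-2 + 0*(-4)))**2 + 2*(z*(-2 + 0*(-4)))) = 1 - (-2 + (z*(-2 + 0))**2 + 2*(z*(-2 + 0))) = 1 - (-2 + (z*(-2))**2 + 2*(z*(-2))) = 1 - (-2 + (-2*z)**2 + 2*(-2*z)) = 1 - (-2 + 4*z**2 - 4*z) = 1 - (-2 - 4*z + 4*z**2) = 1 + (2 - 4*z**2 + 4*z) = 3 - 4*z**2 + 4*z)
-15*(P + k(H)) = -15*(-39 + (3 - 4*0**2 + 4*0)) = -15*(-39 + (3 - 4*0 + 0)) = -15*(-39 + (3 + 0 + 0)) = -15*(-39 + 3) = -15*(-36) = 540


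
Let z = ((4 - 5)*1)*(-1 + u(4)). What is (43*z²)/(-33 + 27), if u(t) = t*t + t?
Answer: -15523/6 ≈ -2587.2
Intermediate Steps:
u(t) = t + t² (u(t) = t² + t = t + t²)
z = -19 (z = ((4 - 5)*1)*(-1 + 4*(1 + 4)) = (-1*1)*(-1 + 4*5) = -(-1 + 20) = -1*19 = -19)
(43*z²)/(-33 + 27) = (43*(-19)²)/(-33 + 27) = (43*361)/(-6) = 15523*(-⅙) = -15523/6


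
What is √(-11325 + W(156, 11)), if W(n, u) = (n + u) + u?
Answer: I*√11147 ≈ 105.58*I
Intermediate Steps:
W(n, u) = n + 2*u
√(-11325 + W(156, 11)) = √(-11325 + (156 + 2*11)) = √(-11325 + (156 + 22)) = √(-11325 + 178) = √(-11147) = I*√11147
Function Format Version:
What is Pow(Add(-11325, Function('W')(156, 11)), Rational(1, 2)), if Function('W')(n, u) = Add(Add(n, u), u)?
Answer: Mul(I, Pow(11147, Rational(1, 2))) ≈ Mul(105.58, I)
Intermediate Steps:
Function('W')(n, u) = Add(n, Mul(2, u))
Pow(Add(-11325, Function('W')(156, 11)), Rational(1, 2)) = Pow(Add(-11325, Add(156, Mul(2, 11))), Rational(1, 2)) = Pow(Add(-11325, Add(156, 22)), Rational(1, 2)) = Pow(Add(-11325, 178), Rational(1, 2)) = Pow(-11147, Rational(1, 2)) = Mul(I, Pow(11147, Rational(1, 2)))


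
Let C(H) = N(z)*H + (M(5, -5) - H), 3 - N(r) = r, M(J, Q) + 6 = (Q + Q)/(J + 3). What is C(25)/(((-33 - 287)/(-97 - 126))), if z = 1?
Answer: 15833/1280 ≈ 12.370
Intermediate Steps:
M(J, Q) = -6 + 2*Q/(3 + J) (M(J, Q) = -6 + (Q + Q)/(J + 3) = -6 + (2*Q)/(3 + J) = -6 + 2*Q/(3 + J))
N(r) = 3 - r
C(H) = -29/4 + H (C(H) = (3 - 1*1)*H + (2*(-9 - 5 - 3*5)/(3 + 5) - H) = (3 - 1)*H + (2*(-9 - 5 - 15)/8 - H) = 2*H + (2*(⅛)*(-29) - H) = 2*H + (-29/4 - H) = -29/4 + H)
C(25)/(((-33 - 287)/(-97 - 126))) = (-29/4 + 25)/(((-33 - 287)/(-97 - 126))) = 71/(4*((-320/(-223)))) = 71/(4*((-320*(-1/223)))) = 71/(4*(320/223)) = (71/4)*(223/320) = 15833/1280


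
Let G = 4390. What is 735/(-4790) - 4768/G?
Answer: -2606537/2102810 ≈ -1.2395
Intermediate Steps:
735/(-4790) - 4768/G = 735/(-4790) - 4768/4390 = 735*(-1/4790) - 4768*1/4390 = -147/958 - 2384/2195 = -2606537/2102810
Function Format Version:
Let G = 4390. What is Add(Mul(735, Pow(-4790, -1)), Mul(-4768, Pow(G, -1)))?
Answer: Rational(-2606537, 2102810) ≈ -1.2395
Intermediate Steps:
Add(Mul(735, Pow(-4790, -1)), Mul(-4768, Pow(G, -1))) = Add(Mul(735, Pow(-4790, -1)), Mul(-4768, Pow(4390, -1))) = Add(Mul(735, Rational(-1, 4790)), Mul(-4768, Rational(1, 4390))) = Add(Rational(-147, 958), Rational(-2384, 2195)) = Rational(-2606537, 2102810)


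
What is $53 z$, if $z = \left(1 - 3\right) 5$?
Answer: $-530$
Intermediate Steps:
$z = -10$ ($z = \left(-2\right) 5 = -10$)
$53 z = 53 \left(-10\right) = -530$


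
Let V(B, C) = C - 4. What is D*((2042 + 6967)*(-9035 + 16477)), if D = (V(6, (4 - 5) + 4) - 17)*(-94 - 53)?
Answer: 177401011788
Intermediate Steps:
V(B, C) = -4 + C
D = 2646 (D = ((-4 + ((4 - 5) + 4)) - 17)*(-94 - 53) = ((-4 + (-1 + 4)) - 17)*(-147) = ((-4 + 3) - 17)*(-147) = (-1 - 17)*(-147) = -18*(-147) = 2646)
D*((2042 + 6967)*(-9035 + 16477)) = 2646*((2042 + 6967)*(-9035 + 16477)) = 2646*(9009*7442) = 2646*67044978 = 177401011788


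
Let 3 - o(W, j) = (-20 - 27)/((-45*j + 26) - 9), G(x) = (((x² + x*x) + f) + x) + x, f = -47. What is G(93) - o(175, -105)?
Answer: 82671981/4742 ≈ 17434.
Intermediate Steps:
G(x) = -47 + 2*x + 2*x² (G(x) = (((x² + x*x) - 47) + x) + x = (((x² + x²) - 47) + x) + x = ((2*x² - 47) + x) + x = ((-47 + 2*x²) + x) + x = (-47 + x + 2*x²) + x = -47 + 2*x + 2*x²)
o(W, j) = 3 + 47/(17 - 45*j) (o(W, j) = 3 - (-20 - 27)/((-45*j + 26) - 9) = 3 - (-47)/((26 - 45*j) - 9) = 3 - (-47)/(17 - 45*j) = 3 + 47/(17 - 45*j))
G(93) - o(175, -105) = (-47 + 2*93 + 2*93²) - (-98 + 135*(-105))/(-17 + 45*(-105)) = (-47 + 186 + 2*8649) - (-98 - 14175)/(-17 - 4725) = (-47 + 186 + 17298) - (-14273)/(-4742) = 17437 - (-1)*(-14273)/4742 = 17437 - 1*14273/4742 = 17437 - 14273/4742 = 82671981/4742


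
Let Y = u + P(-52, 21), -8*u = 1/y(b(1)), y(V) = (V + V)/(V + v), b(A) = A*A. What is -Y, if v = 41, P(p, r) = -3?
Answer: 45/8 ≈ 5.6250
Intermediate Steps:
b(A) = A²
y(V) = 2*V/(41 + V) (y(V) = (V + V)/(V + 41) = (2*V)/(41 + V) = 2*V/(41 + V))
u = -21/8 (u = -1/(8*(2*1²/(41 + 1²))) = -1/(8*(2*1/(41 + 1))) = -1/(8*(2*1/42)) = -1/(8*(2*1*(1/42))) = -1/(8*1/21) = -⅛*21 = -21/8 ≈ -2.6250)
Y = -45/8 (Y = -21/8 - 3 = -45/8 ≈ -5.6250)
-Y = -1*(-45/8) = 45/8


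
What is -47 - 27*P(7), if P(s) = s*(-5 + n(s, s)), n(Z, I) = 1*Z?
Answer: -425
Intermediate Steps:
n(Z, I) = Z
P(s) = s*(-5 + s)
-47 - 27*P(7) = -47 - 189*(-5 + 7) = -47 - 189*2 = -47 - 27*14 = -47 - 378 = -425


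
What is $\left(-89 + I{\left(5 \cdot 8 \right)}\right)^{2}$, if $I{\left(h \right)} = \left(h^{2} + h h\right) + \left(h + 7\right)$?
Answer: $9972964$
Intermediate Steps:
$I{\left(h \right)} = 7 + h + 2 h^{2}$ ($I{\left(h \right)} = \left(h^{2} + h^{2}\right) + \left(7 + h\right) = 2 h^{2} + \left(7 + h\right) = 7 + h + 2 h^{2}$)
$\left(-89 + I{\left(5 \cdot 8 \right)}\right)^{2} = \left(-89 + \left(7 + 5 \cdot 8 + 2 \left(5 \cdot 8\right)^{2}\right)\right)^{2} = \left(-89 + \left(7 + 40 + 2 \cdot 40^{2}\right)\right)^{2} = \left(-89 + \left(7 + 40 + 2 \cdot 1600\right)\right)^{2} = \left(-89 + \left(7 + 40 + 3200\right)\right)^{2} = \left(-89 + 3247\right)^{2} = 3158^{2} = 9972964$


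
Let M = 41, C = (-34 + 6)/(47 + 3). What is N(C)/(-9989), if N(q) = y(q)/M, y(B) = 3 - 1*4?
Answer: 1/409549 ≈ 2.4417e-6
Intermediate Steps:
C = -14/25 (C = -28/50 = -28*1/50 = -14/25 ≈ -0.56000)
y(B) = -1 (y(B) = 3 - 4 = -1)
N(q) = -1/41
N(C)/(-9989) = -1/41/(-9989) = -1/41*(-1/9989) = 1/409549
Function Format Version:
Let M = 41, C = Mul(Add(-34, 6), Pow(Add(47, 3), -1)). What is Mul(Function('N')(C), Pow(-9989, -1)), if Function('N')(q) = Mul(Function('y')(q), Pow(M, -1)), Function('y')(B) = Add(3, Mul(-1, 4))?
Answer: Rational(1, 409549) ≈ 2.4417e-6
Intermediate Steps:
C = Rational(-14, 25) (C = Mul(-28, Pow(50, -1)) = Mul(-28, Rational(1, 50)) = Rational(-14, 25) ≈ -0.56000)
Function('y')(B) = -1 (Function('y')(B) = Add(3, -4) = -1)
Function('N')(q) = Rational(-1, 41) (Function('N')(q) = Mul(-1, Pow(41, -1)) = Mul(-1, Rational(1, 41)) = Rational(-1, 41))
Mul(Function('N')(C), Pow(-9989, -1)) = Mul(Rational(-1, 41), Pow(-9989, -1)) = Mul(Rational(-1, 41), Rational(-1, 9989)) = Rational(1, 409549)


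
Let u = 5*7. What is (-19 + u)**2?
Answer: 256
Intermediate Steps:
u = 35
(-19 + u)**2 = (-19 + 35)**2 = 16**2 = 256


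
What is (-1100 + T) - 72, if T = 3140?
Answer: 1968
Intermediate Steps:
(-1100 + T) - 72 = (-1100 + 3140) - 72 = 2040 - 72 = 1968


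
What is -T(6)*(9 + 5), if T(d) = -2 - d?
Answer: 112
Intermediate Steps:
-T(6)*(9 + 5) = -(-2 - 1*6)*(9 + 5) = -(-2 - 6)*14 = -(-8)*14 = -1*(-112) = 112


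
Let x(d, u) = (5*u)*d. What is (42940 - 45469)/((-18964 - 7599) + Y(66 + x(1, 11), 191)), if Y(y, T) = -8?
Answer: 843/8857 ≈ 0.095179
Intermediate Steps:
x(d, u) = 5*d*u
(42940 - 45469)/((-18964 - 7599) + Y(66 + x(1, 11), 191)) = (42940 - 45469)/((-18964 - 7599) - 8) = -2529/(-26563 - 8) = -2529/(-26571) = -2529*(-1/26571) = 843/8857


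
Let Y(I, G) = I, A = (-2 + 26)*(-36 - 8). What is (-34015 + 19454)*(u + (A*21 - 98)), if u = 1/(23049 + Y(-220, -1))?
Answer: 7404168684345/22829 ≈ 3.2433e+8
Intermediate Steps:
A = -1056 (A = 24*(-44) = -1056)
u = 1/22829 (u = 1/(23049 - 220) = 1/22829 ≈ 4.3804e-5)
(-34015 + 19454)*(u + (A*21 - 98)) = (-34015 + 19454)*(1/22829 + (-1056*21 - 98)) = -14561*(1/22829 + (-22176 - 98)) = -14561*(1/22829 - 22274) = -14561*(-508493145/22829) = 7404168684345/22829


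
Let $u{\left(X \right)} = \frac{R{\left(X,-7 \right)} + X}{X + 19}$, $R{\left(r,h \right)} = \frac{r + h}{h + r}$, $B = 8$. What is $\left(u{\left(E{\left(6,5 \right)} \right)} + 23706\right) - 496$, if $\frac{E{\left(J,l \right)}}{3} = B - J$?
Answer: $\frac{580257}{25} \approx 23210.0$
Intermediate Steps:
$R{\left(r,h \right)} = 1$ ($R{\left(r,h \right)} = \frac{h + r}{h + r} = 1$)
$E{\left(J,l \right)} = 24 - 3 J$ ($E{\left(J,l \right)} = 3 \left(8 - J\right) = 24 - 3 J$)
$u{\left(X \right)} = \frac{1 + X}{19 + X}$ ($u{\left(X \right)} = \frac{1 + X}{X + 19} = \frac{1 + X}{19 + X}$)
$\left(u{\left(E{\left(6,5 \right)} \right)} + 23706\right) - 496 = \left(\frac{1 + \left(24 - 18\right)}{19 + \left(24 - 18\right)} + 23706\right) - 496 = \left(\frac{1 + 6}{19 + 6} + 23706\right) - 496 = \left(\frac{1}{25} \cdot 7 + 23706\right) - 496 = \left(\frac{7}{25} + 23706\right) - 496 = \frac{592657}{25} - 496 = \frac{580257}{25}$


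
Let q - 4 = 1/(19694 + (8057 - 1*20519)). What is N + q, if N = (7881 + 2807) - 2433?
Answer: 59729089/7232 ≈ 8259.0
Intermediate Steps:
N = 8255 (N = 10688 - 2433 = 8255)
q = 28929/7232 (q = 4 + 1/(19694 + (8057 - 1*20519)) = 4 + 1/(19694 + (8057 - 20519)) = 4 + 1/(19694 - 12462) = 4 + 1/7232 = 28929/7232 ≈ 4.0001)
N + q = 8255 + 28929/7232 = 59729089/7232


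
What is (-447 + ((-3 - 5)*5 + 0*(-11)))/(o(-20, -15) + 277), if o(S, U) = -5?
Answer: -487/272 ≈ -1.7904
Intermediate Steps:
(-447 + ((-3 - 5)*5 + 0*(-11)))/(o(-20, -15) + 277) = (-447 + ((-3 - 5)*5 + 0*(-11)))/(-5 + 277) = (-447 + (-8*5 + 0))/272 = (-447 + (-40 + 0))*(1/272) = (-447 - 40)*(1/272) = -487*1/272 = -487/272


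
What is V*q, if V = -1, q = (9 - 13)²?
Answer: -16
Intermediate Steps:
q = 16 (q = (-4)² = 16)
V*q = -1*16 = -16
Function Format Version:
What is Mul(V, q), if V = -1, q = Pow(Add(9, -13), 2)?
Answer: -16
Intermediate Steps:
q = 16 (q = Pow(-4, 2) = 16)
Mul(V, q) = Mul(-1, 16) = -16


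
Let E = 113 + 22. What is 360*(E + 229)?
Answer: 131040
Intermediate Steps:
E = 135
360*(E + 229) = 360*(135 + 229) = 360*364 = 131040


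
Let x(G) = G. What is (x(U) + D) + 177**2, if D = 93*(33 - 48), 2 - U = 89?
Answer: 29847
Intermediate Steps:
U = -87 (U = 2 - 1*89 = 2 - 89 = -87)
D = -1395 (D = 93*(-15) = -1395)
(x(U) + D) + 177**2 = (-87 - 1395) + 177**2 = -1482 + 31329 = 29847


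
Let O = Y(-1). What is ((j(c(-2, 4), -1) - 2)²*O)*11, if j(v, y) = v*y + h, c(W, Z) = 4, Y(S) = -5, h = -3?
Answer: -4455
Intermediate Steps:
j(v, y) = -3 + v*y (j(v, y) = v*y - 3 = -3 + v*y)
O = -5
((j(c(-2, 4), -1) - 2)²*O)*11 = (((-3 + 4*(-1)) - 2)²*(-5))*11 = (((-3 - 4) - 2)²*(-5))*11 = ((-7 - 2)²*(-5))*11 = ((-9)²*(-5))*11 = (81*(-5))*11 = -405*11 = -4455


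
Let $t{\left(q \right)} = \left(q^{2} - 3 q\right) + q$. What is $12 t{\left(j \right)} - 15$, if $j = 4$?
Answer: $81$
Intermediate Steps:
$t{\left(q \right)} = q^{2} - 2 q$
$12 t{\left(j \right)} - 15 = 12 \cdot 4 \left(-2 + 4\right) - 15 = 12 \cdot 4 \cdot 2 - 15 = 12 \cdot 8 - 15 = 96 - 15 = 81$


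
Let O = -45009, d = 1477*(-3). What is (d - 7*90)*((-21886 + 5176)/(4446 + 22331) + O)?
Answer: 6099632099883/26777 ≈ 2.2779e+8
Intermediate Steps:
d = -4431
(d - 7*90)*((-21886 + 5176)/(4446 + 22331) + O) = (-4431 - 7*90)*((-21886 + 5176)/(4446 + 22331) - 45009) = (-4431 - 630)*(-16710/26777 - 45009) = -5061*(-16710*1/26777 - 45009) = -5061*(-16710/26777 - 45009) = -5061*(-1205222703/26777) = 6099632099883/26777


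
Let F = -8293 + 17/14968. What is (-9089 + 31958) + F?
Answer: 218173585/14968 ≈ 14576.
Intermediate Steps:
F = -124129607/14968 (F = -8293 + 17*(1/14968) = -8293 + 17/14968 = -124129607/14968 ≈ -8293.0)
(-9089 + 31958) + F = (-9089 + 31958) - 124129607/14968 = 22869 - 124129607/14968 = 218173585/14968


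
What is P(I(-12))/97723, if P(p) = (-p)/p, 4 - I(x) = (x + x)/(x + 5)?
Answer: -1/97723 ≈ -1.0233e-5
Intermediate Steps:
I(x) = 4 - 2*x/(5 + x) (I(x) = 4 - (x + x)/(x + 5) = 4 - 2*x/(5 + x))
P(p) = -1
P(I(-12))/97723 = -1/97723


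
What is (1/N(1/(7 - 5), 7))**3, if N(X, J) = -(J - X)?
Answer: -8/2197 ≈ -0.0036413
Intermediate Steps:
N(X, J) = X - J
(1/N(1/(7 - 5), 7))**3 = (1/(1/(7 - 5) - 1*7))**3 = (1/(1/2 - 7))**3 = (1/(-13/2))**3 = (-2/13)**3 = -8/2197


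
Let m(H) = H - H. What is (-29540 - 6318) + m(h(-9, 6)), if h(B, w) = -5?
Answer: -35858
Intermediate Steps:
m(H) = 0
(-29540 - 6318) + m(h(-9, 6)) = (-29540 - 6318) + 0 = -35858 + 0 = -35858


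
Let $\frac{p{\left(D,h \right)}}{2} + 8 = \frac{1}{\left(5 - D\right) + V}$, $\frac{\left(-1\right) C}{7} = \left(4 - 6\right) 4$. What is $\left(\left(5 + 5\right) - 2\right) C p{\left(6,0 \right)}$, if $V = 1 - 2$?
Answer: $-7616$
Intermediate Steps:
$V = -1$ ($V = 1 - 2 = -1$)
$C = 56$ ($C = - 7 \left(4 - 6\right) 4 = - 7 \left(\left(-2\right) 4\right) = \left(-7\right) \left(-8\right) = 56$)
$p{\left(D,h \right)} = -16 + \frac{2}{4 - D}$ ($p{\left(D,h \right)} = -16 + \frac{2}{\left(5 - D\right) - 1} = -16 + \frac{2}{4 - D}$)
$\left(\left(5 + 5\right) - 2\right) C p{\left(6,0 \right)} = \left(\left(5 + 5\right) - 2\right) 56 \frac{2 \left(31 - 48\right)}{-4 + 6} = \left(10 - 2\right) 56 \frac{2 \left(31 - 48\right)}{2} = 8 \cdot 56 \cdot 2 \cdot \frac{1}{2} \left(-17\right) = 448 \left(-17\right) = -7616$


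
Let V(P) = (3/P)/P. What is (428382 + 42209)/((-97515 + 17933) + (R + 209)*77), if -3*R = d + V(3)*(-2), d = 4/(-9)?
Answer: -12705957/1713433 ≈ -7.4155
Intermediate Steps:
d = -4/9 (d = 4*(-1/9) = -4/9 ≈ -0.44444)
V(P) = 3/P**2
R = 10/27 (R = -(-4/9 + (3/3**2)*(-2))/3 = -(-4/9 + (3*(1/9))*(-2))/3 = -(-4/9 + (1/3)*(-2))/3 = -(-4/9 - 2/3)/3 = -1/3*(-10/9) = 10/27 ≈ 0.37037)
(428382 + 42209)/((-97515 + 17933) + (R + 209)*77) = (428382 + 42209)/((-97515 + 17933) + (10/27 + 209)*77) = 470591/(-79582 + (5653/27)*77) = 470591/(-79582 + 435281/27) = 470591/(-1713433/27) = 470591*(-27/1713433) = -12705957/1713433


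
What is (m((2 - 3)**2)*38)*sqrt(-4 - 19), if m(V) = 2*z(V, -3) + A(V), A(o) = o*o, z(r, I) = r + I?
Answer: -114*I*sqrt(23) ≈ -546.72*I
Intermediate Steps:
z(r, I) = I + r
A(o) = o**2
m(V) = -6 + V**2 + 2*V (m(V) = 2*(-3 + V) + V**2 = (-6 + 2*V) + V**2 = -6 + V**2 + 2*V)
(m((2 - 3)**2)*38)*sqrt(-4 - 19) = ((-6 + ((2 - 3)**2)**2 + 2*(2 - 3)**2)*38)*sqrt(-4 - 19) = ((-6 + ((-1)**2)**2 + 2*(-1)**2)*38)*sqrt(-23) = ((-6 + 1**2 + 2*1)*38)*(I*sqrt(23)) = ((-6 + 1 + 2)*38)*(I*sqrt(23)) = (-3*38)*(I*sqrt(23)) = -114*I*sqrt(23)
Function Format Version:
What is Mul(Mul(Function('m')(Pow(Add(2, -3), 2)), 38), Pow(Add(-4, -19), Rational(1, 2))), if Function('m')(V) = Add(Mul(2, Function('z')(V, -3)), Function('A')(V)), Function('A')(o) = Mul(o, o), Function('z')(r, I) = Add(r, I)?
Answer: Mul(-114, I, Pow(23, Rational(1, 2))) ≈ Mul(-546.72, I)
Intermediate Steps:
Function('z')(r, I) = Add(I, r)
Function('A')(o) = Pow(o, 2)
Function('m')(V) = Add(-6, Pow(V, 2), Mul(2, V)) (Function('m')(V) = Add(Mul(2, Add(-3, V)), Pow(V, 2)) = Add(Add(-6, Mul(2, V)), Pow(V, 2)) = Add(-6, Pow(V, 2), Mul(2, V)))
Mul(Mul(Function('m')(Pow(Add(2, -3), 2)), 38), Pow(Add(-4, -19), Rational(1, 2))) = Mul(Mul(Add(-6, Pow(Pow(Add(2, -3), 2), 2), Mul(2, Pow(Add(2, -3), 2))), 38), Pow(Add(-4, -19), Rational(1, 2))) = Mul(Mul(Add(-6, Pow(Pow(-1, 2), 2), Mul(2, Pow(-1, 2))), 38), Pow(-23, Rational(1, 2))) = Mul(Mul(Add(-6, Pow(1, 2), Mul(2, 1)), 38), Mul(I, Pow(23, Rational(1, 2)))) = Mul(Mul(Add(-6, 1, 2), 38), Mul(I, Pow(23, Rational(1, 2)))) = Mul(Mul(-3, 38), Mul(I, Pow(23, Rational(1, 2)))) = Mul(-114, Mul(I, Pow(23, Rational(1, 2)))) = Mul(-114, I, Pow(23, Rational(1, 2)))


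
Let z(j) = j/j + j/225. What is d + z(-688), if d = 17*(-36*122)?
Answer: -16799863/225 ≈ -74666.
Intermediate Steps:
z(j) = 1 + j/225 (z(j) = 1 + j*(1/225) = 1 + j/225)
d = -74664 (d = 17*(-4392) = -74664)
d + z(-688) = -74664 + (1 + (1/225)*(-688)) = -74664 + (1 - 688/225) = -74664 - 463/225 = -16799863/225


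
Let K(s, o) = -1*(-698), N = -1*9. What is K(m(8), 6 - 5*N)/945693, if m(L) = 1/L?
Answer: 698/945693 ≈ 0.00073808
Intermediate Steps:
N = -9
K(s, o) = 698
K(m(8), 6 - 5*N)/945693 = 698/945693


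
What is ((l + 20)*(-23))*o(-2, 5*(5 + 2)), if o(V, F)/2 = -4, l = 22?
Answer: 7728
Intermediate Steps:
o(V, F) = -8 (o(V, F) = 2*(-4) = -8)
((l + 20)*(-23))*o(-2, 5*(5 + 2)) = ((22 + 20)*(-23))*(-8) = (42*(-23))*(-8) = -966*(-8) = 7728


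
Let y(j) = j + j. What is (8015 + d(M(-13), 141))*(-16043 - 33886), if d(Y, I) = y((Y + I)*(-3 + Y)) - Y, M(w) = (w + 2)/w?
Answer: -62467569912/169 ≈ -3.6963e+8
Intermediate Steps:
M(w) = (2 + w)/w
y(j) = 2*j
d(Y, I) = -Y + 2*(-3 + Y)*(I + Y) (d(Y, I) = 2*((Y + I)*(-3 + Y)) - Y = 2*((I + Y)*(-3 + Y)) - Y = 2*((-3 + Y)*(I + Y)) - Y = 2*(-3 + Y)*(I + Y) - Y = -Y + 2*(-3 + Y)*(I + Y))
(8015 + d(M(-13), 141))*(-16043 - 33886) = (8015 + (-7*(2 - 13)/(-13) - 6*141 + 2*((2 - 13)/(-13))² + 2*141*((2 - 13)/(-13))))*(-16043 - 33886) = (8015 + (-(-7)*(-11)/13 - 846 + 2*(-1/13*(-11))² + 2*141*(-1/13*(-11))))*(-49929) = (8015 + (-7*11/13 - 846 + 2*(11/13)² + 2*141*(11/13)))*(-49929) = (8015 + (-77/13 - 846 + 2*(121/169) + 3102/13))*(-49929) = (8015 + (-77/13 - 846 + 242/169 + 3102/13))*(-49929) = (8015 - 103407/169)*(-49929) = (1251128/169)*(-49929) = -62467569912/169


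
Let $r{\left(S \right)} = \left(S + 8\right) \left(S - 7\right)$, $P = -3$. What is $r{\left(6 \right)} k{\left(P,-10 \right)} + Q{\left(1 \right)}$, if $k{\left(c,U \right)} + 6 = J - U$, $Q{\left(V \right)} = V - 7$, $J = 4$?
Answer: $-118$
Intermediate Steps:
$Q{\left(V \right)} = -7 + V$
$k{\left(c,U \right)} = -2 - U$ ($k{\left(c,U \right)} = -6 - \left(-4 + U\right) = -2 - U$)
$r{\left(S \right)} = \left(-7 + S\right) \left(8 + S\right)$ ($r{\left(S \right)} = \left(8 + S\right) \left(-7 + S\right) = \left(-7 + S\right) \left(8 + S\right)$)
$r{\left(6 \right)} k{\left(P,-10 \right)} + Q{\left(1 \right)} = \left(-56 + 6 + 6^{2}\right) \left(-2 - -10\right) + \left(-7 + 1\right) = \left(-56 + 6 + 36\right) \left(-2 + 10\right) - 6 = \left(-14\right) 8 - 6 = -112 - 6 = -118$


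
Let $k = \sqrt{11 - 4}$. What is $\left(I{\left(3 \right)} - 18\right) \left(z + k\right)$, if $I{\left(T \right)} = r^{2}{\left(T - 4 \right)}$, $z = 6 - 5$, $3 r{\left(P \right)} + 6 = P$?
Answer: $- \frac{113}{9} - \frac{113 \sqrt{7}}{9} \approx -45.774$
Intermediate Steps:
$r{\left(P \right)} = -2 + \frac{P}{3}$
$z = 1$ ($z = 6 - 5 = 1$)
$k = \sqrt{7} \approx 2.6458$
$I{\left(T \right)} = \left(- \frac{10}{3} + \frac{T}{3}\right)^{2}$ ($I{\left(T \right)} = \left(-2 + \frac{T - 4}{3}\right)^{2} = \left(-2 + \frac{-4 + T}{3}\right)^{2} = \left(-2 + \left(- \frac{4}{3} + \frac{T}{3}\right)\right)^{2} = \left(- \frac{10}{3} + \frac{T}{3}\right)^{2}$)
$\left(I{\left(3 \right)} - 18\right) \left(z + k\right) = \left(\frac{\left(-10 + 3\right)^{2}}{9} - 18\right) \left(1 + \sqrt{7}\right) = \left(\frac{\left(-7\right)^{2}}{9} - 18\right) \left(1 + \sqrt{7}\right) = \left(\frac{1}{9} \cdot 49 - 18\right) \left(1 + \sqrt{7}\right) = \left(\frac{49}{9} - 18\right) \left(1 + \sqrt{7}\right) = - \frac{113 \left(1 + \sqrt{7}\right)}{9} = - \frac{113}{9} - \frac{113 \sqrt{7}}{9}$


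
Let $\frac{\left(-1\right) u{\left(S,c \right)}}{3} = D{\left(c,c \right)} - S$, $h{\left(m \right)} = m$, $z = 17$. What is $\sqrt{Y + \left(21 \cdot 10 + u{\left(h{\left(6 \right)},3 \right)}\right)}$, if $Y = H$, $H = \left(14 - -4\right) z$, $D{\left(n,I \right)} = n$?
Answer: $5 \sqrt{21} \approx 22.913$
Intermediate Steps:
$u{\left(S,c \right)} = - 3 c + 3 S$ ($u{\left(S,c \right)} = - 3 \left(c - S\right) = - 3 c + 3 S$)
$H = 306$ ($H = \left(14 - -4\right) 17 = \left(14 + \left(-13 + 17\right)\right) 17 = \left(14 + 4\right) 17 = 18 \cdot 17 = 306$)
$Y = 306$
$\sqrt{Y + \left(21 \cdot 10 + u{\left(h{\left(6 \right)},3 \right)}\right)} = \sqrt{306 + \left(21 \cdot 10 + \left(\left(-3\right) 3 + 3 \cdot 6\right)\right)} = \sqrt{306 + \left(210 + \left(-9 + 18\right)\right)} = \sqrt{306 + \left(210 + 9\right)} = \sqrt{306 + 219} = \sqrt{525} = 5 \sqrt{21}$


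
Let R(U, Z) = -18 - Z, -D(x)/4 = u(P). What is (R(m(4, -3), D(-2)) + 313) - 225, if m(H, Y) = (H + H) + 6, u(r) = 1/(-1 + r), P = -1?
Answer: 68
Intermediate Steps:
D(x) = 2 (D(x) = -4/(-1 - 1) = -4/(-2) = -4*(-1/2) = 2)
m(H, Y) = 6 + 2*H (m(H, Y) = 2*H + 6 = 6 + 2*H)
(R(m(4, -3), D(-2)) + 313) - 225 = ((-18 - 1*2) + 313) - 225 = ((-18 - 2) + 313) - 225 = (-20 + 313) - 225 = 293 - 225 = 68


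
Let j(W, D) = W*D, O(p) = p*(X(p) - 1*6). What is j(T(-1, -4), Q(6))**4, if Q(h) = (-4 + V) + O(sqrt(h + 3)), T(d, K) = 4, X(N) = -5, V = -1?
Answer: 533794816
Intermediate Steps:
O(p) = -11*p (O(p) = p*(-5 - 1*6) = p*(-5 - 6) = p*(-11) = -11*p)
Q(h) = -5 - 11*sqrt(3 + h) (Q(h) = (-4 - 1) - 11*sqrt(h + 3) = -5 - 11*sqrt(3 + h))
j(W, D) = D*W
j(T(-1, -4), Q(6))**4 = ((-5 - 11*sqrt(3 + 6))*4)**4 = ((-5 - 11*sqrt(9))*4)**4 = ((-5 - 11*3)*4)**4 = ((-5 - 33)*4)**4 = (-38*4)**4 = (-152)**4 = 533794816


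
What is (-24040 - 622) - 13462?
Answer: -38124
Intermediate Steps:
(-24040 - 622) - 13462 = -24662 - 13462 = -38124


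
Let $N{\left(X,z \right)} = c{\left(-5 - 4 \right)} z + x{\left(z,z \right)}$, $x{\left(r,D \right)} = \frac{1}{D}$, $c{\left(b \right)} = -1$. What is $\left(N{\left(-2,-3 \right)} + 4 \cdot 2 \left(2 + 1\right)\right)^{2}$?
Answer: $\frac{6400}{9} \approx 711.11$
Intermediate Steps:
$N{\left(X,z \right)} = \frac{1}{z} - z$ ($N{\left(X,z \right)} = - z + \frac{1}{z} = \frac{1}{z} - z$)
$\left(N{\left(-2,-3 \right)} + 4 \cdot 2 \left(2 + 1\right)\right)^{2} = \left(\left(\frac{1}{-3} - -3\right) + 4 \cdot 2 \left(2 + 1\right)\right)^{2} = \left(\left(- \frac{1}{3} + 3\right) + 4 \cdot 2 \cdot 3\right)^{2} = \left(\frac{8}{3} + 4 \cdot 6\right)^{2} = \left(\frac{8}{3} + 24\right)^{2} = \left(\frac{80}{3}\right)^{2} = \frac{6400}{9}$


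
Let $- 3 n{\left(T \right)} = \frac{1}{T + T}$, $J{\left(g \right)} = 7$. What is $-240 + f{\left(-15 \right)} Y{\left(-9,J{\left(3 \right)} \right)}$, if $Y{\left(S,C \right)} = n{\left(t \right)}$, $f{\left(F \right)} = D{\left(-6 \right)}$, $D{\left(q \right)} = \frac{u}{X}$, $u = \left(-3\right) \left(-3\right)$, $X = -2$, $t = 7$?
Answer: $- \frac{6717}{28} \approx -239.89$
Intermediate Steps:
$u = 9$
$D{\left(q \right)} = - \frac{9}{2}$ ($D{\left(q \right)} = \frac{9}{-2} = 9 \left(- \frac{1}{2}\right) = - \frac{9}{2}$)
$f{\left(F \right)} = - \frac{9}{2}$
$n{\left(T \right)} = - \frac{1}{6 T}$ ($n{\left(T \right)} = - \frac{1}{3 \left(T + T\right)} = - \frac{1}{3 \cdot 2 T} = - \frac{\frac{1}{2} \frac{1}{T}}{3} = - \frac{1}{6 T}$)
$Y{\left(S,C \right)} = - \frac{1}{42}$ ($Y{\left(S,C \right)} = - \frac{1}{6 \cdot 7} = \left(- \frac{1}{6}\right) \frac{1}{7} = - \frac{1}{42}$)
$-240 + f{\left(-15 \right)} Y{\left(-9,J{\left(3 \right)} \right)} = -240 - - \frac{3}{28} = -240 + \frac{3}{28} = - \frac{6717}{28}$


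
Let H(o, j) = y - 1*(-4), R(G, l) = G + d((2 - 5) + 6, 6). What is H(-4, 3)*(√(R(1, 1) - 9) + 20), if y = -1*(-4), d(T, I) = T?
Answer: 160 + 8*I*√5 ≈ 160.0 + 17.889*I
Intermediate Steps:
y = 4
R(G, l) = 3 + G (R(G, l) = G + ((2 - 5) + 6) = G + (-3 + 6) = G + 3 = 3 + G)
H(o, j) = 8 (H(o, j) = 4 - 1*(-4) = 4 + 4 = 8)
H(-4, 3)*(√(R(1, 1) - 9) + 20) = 8*(√((3 + 1) - 9) + 20) = 8*(√(4 - 9) + 20) = 8*(√(-5) + 20) = 8*(I*√5 + 20) = 8*(20 + I*√5) = 160 + 8*I*√5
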